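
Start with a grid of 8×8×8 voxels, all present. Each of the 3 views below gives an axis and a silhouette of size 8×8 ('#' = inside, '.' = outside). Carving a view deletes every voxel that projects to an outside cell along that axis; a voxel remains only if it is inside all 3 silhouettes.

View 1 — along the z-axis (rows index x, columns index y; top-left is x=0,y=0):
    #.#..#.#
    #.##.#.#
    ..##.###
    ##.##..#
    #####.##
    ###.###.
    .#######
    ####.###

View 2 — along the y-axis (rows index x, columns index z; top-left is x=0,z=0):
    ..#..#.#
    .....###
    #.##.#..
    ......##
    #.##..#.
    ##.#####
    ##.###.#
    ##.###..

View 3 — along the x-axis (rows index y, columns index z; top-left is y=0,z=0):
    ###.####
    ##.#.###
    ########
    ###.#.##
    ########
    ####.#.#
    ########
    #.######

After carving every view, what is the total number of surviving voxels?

remaining voxels: 182

before carving: 512 voxels (8×8×8)
  1. axis=2 (XY plane), |mask|=46  ⇒  voxels=368
  2. axis=1 (XZ plane), |mask|=34  ⇒  voxels=204
  3. axis=0 (YZ plane), |mask|=56  ⇒  voxels=182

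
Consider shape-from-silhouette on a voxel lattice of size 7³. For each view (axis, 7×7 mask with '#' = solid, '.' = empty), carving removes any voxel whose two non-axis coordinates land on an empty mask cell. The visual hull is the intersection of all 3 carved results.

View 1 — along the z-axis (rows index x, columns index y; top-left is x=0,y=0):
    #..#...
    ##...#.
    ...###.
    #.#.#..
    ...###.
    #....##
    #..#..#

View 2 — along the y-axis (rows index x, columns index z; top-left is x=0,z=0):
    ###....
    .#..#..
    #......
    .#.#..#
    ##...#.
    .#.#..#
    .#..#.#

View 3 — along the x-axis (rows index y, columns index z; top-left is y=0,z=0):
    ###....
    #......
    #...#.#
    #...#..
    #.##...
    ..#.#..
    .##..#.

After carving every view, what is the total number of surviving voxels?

|visual hull| = 18

start: 7×7×7 = 343 voxels
step 1: project along z, AND mask (20/49) → |grid| = 140
step 2: project along y, AND mask (18/49) → |grid| = 51
step 3: project along x, AND mask (17/49) → |grid| = 18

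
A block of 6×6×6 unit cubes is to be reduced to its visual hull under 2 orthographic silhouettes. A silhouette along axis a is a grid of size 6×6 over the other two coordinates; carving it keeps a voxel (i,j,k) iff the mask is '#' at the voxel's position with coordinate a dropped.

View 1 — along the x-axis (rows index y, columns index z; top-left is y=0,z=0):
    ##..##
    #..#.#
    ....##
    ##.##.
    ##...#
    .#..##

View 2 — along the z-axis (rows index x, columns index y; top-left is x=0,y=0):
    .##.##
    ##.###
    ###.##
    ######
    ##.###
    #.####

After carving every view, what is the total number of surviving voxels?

remaining voxels: 95

start: 6×6×6 = 216 voxels
V1 x: intersect with YZ mask (19 set) -- 114 left
V2 z: intersect with XY mask (30 set) -- 95 left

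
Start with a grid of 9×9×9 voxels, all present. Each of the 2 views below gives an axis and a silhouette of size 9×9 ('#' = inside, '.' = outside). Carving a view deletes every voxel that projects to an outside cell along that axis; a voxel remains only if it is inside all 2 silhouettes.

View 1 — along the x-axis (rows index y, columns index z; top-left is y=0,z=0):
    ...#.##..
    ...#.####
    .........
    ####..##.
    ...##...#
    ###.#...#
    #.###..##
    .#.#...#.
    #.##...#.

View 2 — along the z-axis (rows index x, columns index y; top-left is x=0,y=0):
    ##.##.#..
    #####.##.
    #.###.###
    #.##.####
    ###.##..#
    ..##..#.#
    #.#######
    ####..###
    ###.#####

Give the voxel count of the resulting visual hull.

voxel count = 223

full grid |V| = 729
after view 1 [x-axis, 35 of 81 cells solid] → remaining = 315
after view 2 [z-axis, 59 of 81 cells solid] → remaining = 223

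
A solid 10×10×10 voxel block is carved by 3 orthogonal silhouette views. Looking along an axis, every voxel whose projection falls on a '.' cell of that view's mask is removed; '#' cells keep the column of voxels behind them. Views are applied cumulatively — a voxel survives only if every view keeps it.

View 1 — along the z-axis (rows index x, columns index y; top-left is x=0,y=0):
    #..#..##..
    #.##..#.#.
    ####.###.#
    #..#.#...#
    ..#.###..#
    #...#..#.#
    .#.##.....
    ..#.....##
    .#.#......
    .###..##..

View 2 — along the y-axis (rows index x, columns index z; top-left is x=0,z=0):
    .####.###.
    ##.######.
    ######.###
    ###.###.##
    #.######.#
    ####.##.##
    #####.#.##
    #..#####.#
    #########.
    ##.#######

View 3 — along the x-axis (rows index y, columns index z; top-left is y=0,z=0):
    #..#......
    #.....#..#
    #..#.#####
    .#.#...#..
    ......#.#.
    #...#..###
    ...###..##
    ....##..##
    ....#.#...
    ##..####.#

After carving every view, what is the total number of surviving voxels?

initial block: 10^3 = 1000
  1. axis=2 (XY plane), |mask|=43  ⇒  voxels=430
  2. axis=1 (XZ plane), |mask|=81  ⇒  voxels=352
  3. axis=0 (YZ plane), |mask|=40  ⇒  voxels=152

|visual hull| = 152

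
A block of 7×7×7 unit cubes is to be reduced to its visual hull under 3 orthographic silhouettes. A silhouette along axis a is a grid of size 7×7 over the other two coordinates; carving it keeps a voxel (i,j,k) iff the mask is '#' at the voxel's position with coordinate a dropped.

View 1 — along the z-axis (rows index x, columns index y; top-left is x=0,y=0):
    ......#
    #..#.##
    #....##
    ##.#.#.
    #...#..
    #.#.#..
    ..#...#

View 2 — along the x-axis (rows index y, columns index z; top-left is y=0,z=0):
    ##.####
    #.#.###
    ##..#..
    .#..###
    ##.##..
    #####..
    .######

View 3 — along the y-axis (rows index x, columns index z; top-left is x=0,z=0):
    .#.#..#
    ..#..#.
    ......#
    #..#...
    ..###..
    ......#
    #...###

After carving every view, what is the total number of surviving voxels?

25 voxels

before carving: 343 voxels (7×7×7)
[1] z-view keeps 19 columns → grid now 133
[2] x-view keeps 33 columns → grid now 96
[3] y-view keeps 16 columns → grid now 25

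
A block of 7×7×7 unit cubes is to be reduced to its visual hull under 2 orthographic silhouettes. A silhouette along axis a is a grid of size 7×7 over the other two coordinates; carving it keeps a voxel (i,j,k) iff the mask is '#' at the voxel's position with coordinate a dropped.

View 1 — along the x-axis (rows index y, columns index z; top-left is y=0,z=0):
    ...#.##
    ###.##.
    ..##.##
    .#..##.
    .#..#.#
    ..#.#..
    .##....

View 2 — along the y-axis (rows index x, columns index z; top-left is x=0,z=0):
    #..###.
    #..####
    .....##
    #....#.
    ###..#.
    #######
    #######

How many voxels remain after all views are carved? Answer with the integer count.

before carving: 343 voxels (7×7×7)
[1] x-view keeps 22 columns → grid now 154
[2] y-view keeps 31 columns → grid now 94

|visual hull| = 94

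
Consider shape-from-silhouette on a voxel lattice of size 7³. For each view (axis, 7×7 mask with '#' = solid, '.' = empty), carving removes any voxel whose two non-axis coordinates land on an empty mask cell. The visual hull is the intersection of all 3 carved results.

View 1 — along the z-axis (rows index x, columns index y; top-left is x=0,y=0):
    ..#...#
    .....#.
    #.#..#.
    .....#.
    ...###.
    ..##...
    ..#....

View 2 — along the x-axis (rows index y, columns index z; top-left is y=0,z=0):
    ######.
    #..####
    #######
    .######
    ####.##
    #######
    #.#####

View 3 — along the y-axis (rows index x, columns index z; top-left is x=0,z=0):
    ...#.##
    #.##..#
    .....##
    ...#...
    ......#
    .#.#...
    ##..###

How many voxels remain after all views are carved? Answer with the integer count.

before carving: 343 voxels (7×7×7)
carve view 1 (along z, XY-mask fill 13/49): 91 voxels remain
carve view 2 (along x, YZ-mask fill 43/49): 86 voxels remain
carve view 3 (along y, XZ-mask fill 18/49): 28 voxels remain

voxel count = 28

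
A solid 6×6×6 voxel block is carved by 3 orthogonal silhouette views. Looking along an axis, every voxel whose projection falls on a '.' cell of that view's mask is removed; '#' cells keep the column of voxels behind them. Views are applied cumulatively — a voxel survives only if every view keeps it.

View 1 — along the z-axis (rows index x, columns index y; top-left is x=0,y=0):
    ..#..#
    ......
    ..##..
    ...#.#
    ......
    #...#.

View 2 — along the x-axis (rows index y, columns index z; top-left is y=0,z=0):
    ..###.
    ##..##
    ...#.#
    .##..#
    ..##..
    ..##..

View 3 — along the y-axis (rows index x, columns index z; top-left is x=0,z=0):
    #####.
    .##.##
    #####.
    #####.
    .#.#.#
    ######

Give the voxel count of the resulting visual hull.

full grid |V| = 216
[1] z-view keeps 8 columns → grid now 48
[2] x-view keeps 16 columns → grid now 19
[3] y-view keeps 28 columns → grid now 15

|visual hull| = 15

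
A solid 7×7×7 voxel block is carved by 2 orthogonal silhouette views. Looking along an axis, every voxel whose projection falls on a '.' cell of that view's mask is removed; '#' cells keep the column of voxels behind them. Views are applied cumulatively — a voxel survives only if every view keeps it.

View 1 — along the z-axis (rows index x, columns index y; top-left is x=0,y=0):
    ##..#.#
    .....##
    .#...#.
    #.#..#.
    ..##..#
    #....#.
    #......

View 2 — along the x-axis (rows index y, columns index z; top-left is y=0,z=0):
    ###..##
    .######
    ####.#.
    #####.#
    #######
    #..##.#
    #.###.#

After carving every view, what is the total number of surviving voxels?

remaining voxels: 86

start: 7×7×7 = 343 voxels
[1] z-view keeps 17 columns → grid now 119
[2] x-view keeps 38 columns → grid now 86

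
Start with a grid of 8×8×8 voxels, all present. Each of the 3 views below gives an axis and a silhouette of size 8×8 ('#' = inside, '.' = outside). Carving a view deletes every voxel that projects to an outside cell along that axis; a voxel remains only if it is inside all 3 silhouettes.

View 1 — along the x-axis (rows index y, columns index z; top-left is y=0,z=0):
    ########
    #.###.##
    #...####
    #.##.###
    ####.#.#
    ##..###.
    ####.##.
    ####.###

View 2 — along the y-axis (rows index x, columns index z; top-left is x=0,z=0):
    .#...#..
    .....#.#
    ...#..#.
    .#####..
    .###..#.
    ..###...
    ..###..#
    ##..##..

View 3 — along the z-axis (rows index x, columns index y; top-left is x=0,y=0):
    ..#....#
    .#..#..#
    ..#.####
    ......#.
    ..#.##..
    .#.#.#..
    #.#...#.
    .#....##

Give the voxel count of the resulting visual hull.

remaining voxels: 47

initial block: 8^3 = 512
[1] x-view keeps 49 columns → grid now 392
[2] y-view keeps 26 columns → grid now 152
[3] z-view keeps 23 columns → grid now 47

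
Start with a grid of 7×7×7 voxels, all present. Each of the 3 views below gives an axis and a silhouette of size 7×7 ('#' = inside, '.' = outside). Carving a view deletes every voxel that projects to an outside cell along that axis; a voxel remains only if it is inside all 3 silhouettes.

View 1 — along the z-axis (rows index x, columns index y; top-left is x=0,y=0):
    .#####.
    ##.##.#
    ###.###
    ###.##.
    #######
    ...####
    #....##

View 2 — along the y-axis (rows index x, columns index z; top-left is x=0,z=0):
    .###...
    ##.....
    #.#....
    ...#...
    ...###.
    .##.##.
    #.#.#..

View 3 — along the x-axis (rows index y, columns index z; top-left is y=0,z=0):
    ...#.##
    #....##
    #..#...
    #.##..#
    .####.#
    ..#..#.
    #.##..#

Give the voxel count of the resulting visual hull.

39 voxels

before carving: 343 voxels (7×7×7)
V1 z: intersect with XY mask (35 set) -- 245 left
V2 y: intersect with XZ mask (18 set) -- 88 left
V3 x: intersect with YZ mask (23 set) -- 39 left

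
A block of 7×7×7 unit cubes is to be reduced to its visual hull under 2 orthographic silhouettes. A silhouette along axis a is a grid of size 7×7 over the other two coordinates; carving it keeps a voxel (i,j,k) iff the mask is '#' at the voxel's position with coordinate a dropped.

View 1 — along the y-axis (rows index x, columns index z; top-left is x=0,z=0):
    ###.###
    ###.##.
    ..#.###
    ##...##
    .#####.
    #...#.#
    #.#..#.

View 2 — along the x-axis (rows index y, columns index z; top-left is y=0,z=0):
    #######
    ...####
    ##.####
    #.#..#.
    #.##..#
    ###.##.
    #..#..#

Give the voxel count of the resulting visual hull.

remaining voxels: 137

initial block: 7^3 = 343
V1 y: intersect with XZ mask (30 set) -- 210 left
V2 x: intersect with YZ mask (32 set) -- 137 left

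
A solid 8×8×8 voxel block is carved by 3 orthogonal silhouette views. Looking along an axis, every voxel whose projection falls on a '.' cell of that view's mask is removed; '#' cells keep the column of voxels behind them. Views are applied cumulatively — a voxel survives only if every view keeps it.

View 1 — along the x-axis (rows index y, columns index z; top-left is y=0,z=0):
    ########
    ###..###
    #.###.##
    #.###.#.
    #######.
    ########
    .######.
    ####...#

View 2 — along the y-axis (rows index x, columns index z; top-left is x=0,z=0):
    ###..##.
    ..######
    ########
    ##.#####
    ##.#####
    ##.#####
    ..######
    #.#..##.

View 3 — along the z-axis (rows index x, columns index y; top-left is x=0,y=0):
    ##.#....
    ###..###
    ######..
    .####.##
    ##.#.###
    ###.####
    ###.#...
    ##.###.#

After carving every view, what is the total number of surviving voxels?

initial block: 8^3 = 512
carve view 1 (along x, YZ-mask fill 51/64): 408 voxels remain
carve view 2 (along y, XZ-mask fill 50/64): 316 voxels remain
carve view 3 (along z, XY-mask fill 44/64): 223 voxels remain

223 voxels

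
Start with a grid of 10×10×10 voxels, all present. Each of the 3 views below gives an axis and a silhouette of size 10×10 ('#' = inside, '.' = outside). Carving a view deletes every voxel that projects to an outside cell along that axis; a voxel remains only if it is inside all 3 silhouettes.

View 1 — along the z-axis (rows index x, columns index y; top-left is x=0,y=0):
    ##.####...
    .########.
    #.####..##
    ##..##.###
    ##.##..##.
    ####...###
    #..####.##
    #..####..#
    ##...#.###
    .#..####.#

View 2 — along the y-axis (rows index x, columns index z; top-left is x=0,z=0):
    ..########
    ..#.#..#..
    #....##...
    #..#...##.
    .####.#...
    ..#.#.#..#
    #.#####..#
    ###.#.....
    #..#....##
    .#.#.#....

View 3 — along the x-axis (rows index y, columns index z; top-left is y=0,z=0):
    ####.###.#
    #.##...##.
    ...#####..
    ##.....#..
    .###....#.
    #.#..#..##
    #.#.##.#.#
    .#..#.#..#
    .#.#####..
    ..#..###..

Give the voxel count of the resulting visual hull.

|visual hull| = 148

start: 10×10×10 = 1000 voxels
step 1: project along z, AND mask (66/100) → |grid| = 660
step 2: project along y, AND mask (45/100) → |grid| = 294
step 3: project along x, AND mask (50/100) → |grid| = 148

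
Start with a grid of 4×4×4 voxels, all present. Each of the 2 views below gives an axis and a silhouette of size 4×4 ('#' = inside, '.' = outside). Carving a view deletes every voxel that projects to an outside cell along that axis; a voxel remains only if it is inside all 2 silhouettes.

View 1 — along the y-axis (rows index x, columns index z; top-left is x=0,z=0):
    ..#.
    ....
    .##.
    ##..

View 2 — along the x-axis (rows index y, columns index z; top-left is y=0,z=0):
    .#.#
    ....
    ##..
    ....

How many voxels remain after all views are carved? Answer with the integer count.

5 voxels

before carving: 64 voxels (4×4×4)
  1. axis=1 (XZ plane), |mask|=5  ⇒  voxels=20
  2. axis=0 (YZ plane), |mask|=4  ⇒  voxels=5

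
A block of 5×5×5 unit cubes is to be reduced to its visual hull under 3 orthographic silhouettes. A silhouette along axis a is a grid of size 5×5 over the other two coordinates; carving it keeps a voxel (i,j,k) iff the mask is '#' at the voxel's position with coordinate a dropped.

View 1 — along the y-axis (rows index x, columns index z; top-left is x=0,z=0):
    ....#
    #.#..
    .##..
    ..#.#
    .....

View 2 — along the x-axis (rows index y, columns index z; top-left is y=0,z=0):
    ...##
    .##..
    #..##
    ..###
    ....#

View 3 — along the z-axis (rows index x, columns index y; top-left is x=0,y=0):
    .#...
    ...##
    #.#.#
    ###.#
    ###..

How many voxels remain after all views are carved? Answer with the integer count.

voxel count = 5

before carving: 125 voxels (5×5×5)
step 1: project along y, AND mask (7/25) → |grid| = 35
step 2: project along x, AND mask (11/25) → |grid| = 16
step 3: project along z, AND mask (13/25) → |grid| = 5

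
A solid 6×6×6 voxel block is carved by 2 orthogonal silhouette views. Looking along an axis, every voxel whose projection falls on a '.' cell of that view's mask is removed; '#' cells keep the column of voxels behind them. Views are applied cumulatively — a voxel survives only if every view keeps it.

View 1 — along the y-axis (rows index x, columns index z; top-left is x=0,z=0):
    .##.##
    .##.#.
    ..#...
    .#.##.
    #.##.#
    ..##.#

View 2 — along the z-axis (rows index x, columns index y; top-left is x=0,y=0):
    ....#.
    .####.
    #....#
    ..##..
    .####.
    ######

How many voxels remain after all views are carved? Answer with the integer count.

58 voxels

start: 6×6×6 = 216 voxels
  1. axis=1 (XZ plane), |mask|=18  ⇒  voxels=108
  2. axis=2 (XY plane), |mask|=19  ⇒  voxels=58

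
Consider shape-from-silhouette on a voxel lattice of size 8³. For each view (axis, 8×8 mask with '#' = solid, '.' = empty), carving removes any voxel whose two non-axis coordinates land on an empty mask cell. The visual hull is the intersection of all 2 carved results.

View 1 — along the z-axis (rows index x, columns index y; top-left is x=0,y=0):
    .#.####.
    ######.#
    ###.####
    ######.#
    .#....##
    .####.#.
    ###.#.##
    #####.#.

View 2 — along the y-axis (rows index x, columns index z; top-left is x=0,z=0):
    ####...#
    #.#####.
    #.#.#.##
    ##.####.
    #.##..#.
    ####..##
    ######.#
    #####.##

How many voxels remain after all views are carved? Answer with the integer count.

remaining voxels: 270

start: 8×8×8 = 512 voxels
V1 z: intersect with XY mask (46 set) -- 368 left
V2 y: intersect with XZ mask (46 set) -- 270 left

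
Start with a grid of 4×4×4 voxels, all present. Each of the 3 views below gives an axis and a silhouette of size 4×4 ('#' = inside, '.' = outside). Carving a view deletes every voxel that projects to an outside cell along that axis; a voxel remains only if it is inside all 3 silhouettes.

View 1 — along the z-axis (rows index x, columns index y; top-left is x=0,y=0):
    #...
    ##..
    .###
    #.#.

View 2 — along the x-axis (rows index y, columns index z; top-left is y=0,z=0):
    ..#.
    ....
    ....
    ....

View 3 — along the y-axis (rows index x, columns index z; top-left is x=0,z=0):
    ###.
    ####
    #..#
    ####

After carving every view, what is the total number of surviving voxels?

|visual hull| = 3

initial block: 4^3 = 64
V1 z: intersect with XY mask (8 set) -- 32 left
V2 x: intersect with YZ mask (1 set) -- 3 left
V3 y: intersect with XZ mask (13 set) -- 3 left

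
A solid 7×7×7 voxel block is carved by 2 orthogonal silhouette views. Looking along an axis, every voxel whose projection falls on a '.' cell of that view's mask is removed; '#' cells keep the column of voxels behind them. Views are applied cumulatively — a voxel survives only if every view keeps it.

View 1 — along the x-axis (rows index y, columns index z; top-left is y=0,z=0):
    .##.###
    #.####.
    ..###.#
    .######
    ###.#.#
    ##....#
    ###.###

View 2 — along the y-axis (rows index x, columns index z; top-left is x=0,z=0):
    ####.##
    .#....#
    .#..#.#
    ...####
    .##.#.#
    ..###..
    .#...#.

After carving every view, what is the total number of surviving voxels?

|visual hull| = 122

full grid |V| = 343
V1 x: intersect with YZ mask (34 set) -- 238 left
V2 y: intersect with XZ mask (24 set) -- 122 left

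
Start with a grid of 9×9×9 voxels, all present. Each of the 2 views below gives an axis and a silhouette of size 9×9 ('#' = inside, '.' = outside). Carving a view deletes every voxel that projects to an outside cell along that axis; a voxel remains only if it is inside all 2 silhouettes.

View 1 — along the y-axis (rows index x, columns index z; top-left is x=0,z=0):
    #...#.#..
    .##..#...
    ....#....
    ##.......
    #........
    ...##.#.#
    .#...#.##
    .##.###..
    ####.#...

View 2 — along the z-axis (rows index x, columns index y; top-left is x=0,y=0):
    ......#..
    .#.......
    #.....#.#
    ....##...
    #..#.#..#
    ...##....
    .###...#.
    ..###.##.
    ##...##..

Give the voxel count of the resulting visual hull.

|visual hull| = 86

full grid |V| = 729
step 1: project along y, AND mask (28/81) → |grid| = 252
step 2: project along z, AND mask (26/81) → |grid| = 86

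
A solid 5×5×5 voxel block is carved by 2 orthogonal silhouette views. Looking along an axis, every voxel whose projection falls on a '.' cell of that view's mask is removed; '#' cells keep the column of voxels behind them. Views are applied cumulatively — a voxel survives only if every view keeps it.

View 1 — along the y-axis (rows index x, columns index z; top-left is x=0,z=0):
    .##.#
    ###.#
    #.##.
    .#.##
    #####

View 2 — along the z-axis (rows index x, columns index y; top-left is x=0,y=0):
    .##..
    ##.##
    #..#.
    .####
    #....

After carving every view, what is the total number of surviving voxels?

voxel count = 45

before carving: 125 voxels (5×5×5)
  1. axis=1 (XZ plane), |mask|=18  ⇒  voxels=90
  2. axis=2 (XY plane), |mask|=13  ⇒  voxels=45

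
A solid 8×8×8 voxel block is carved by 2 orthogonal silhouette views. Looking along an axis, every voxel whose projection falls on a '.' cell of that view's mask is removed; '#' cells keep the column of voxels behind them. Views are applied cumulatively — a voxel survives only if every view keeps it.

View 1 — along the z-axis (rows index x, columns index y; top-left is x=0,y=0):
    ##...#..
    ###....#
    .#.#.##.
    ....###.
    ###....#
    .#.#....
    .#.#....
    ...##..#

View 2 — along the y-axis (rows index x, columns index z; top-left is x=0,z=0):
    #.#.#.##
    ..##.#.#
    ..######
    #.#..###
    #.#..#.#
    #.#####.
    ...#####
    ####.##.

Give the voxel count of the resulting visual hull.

remaining voxels: 126

initial block: 8^3 = 512
step 1: project along z, AND mask (25/64) → |grid| = 200
step 2: project along y, AND mask (41/64) → |grid| = 126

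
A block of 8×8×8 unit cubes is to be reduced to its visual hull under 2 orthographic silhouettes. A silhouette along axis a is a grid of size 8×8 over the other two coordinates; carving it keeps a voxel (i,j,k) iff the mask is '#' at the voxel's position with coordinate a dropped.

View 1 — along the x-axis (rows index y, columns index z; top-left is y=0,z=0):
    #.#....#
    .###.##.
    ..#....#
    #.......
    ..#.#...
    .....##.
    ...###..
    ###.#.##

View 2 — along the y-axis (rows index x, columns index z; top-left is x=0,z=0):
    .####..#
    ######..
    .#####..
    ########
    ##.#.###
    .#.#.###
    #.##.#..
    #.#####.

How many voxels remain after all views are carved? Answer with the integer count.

133 voxels

before carving: 512 voxels (8×8×8)
V1 x: intersect with YZ mask (24 set) -- 192 left
V2 y: intersect with XZ mask (45 set) -- 133 left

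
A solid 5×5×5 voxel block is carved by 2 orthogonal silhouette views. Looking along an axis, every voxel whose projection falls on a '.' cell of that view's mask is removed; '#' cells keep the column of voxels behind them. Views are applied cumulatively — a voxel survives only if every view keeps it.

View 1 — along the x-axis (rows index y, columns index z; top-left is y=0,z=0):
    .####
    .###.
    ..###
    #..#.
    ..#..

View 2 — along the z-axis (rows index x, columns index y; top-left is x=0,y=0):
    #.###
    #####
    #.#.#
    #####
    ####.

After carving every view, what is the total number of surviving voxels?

full grid |V| = 125
[1] x-view keeps 13 columns → grid now 65
[2] z-view keeps 21 columns → grid now 56

remaining voxels: 56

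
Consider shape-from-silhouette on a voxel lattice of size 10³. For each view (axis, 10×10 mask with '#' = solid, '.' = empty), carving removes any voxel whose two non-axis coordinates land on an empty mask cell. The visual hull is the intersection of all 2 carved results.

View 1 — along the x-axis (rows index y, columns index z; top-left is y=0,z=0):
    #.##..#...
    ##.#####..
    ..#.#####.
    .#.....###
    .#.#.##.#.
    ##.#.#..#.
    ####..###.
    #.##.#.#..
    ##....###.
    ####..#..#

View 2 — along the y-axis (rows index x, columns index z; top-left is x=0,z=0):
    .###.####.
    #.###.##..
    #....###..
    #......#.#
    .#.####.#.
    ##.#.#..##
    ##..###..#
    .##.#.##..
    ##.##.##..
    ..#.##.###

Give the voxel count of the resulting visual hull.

voxel count = 304

full grid |V| = 1000
  1. axis=0 (YZ plane), |mask|=54  ⇒  voxels=540
  2. axis=1 (XZ plane), |mask|=55  ⇒  voxels=304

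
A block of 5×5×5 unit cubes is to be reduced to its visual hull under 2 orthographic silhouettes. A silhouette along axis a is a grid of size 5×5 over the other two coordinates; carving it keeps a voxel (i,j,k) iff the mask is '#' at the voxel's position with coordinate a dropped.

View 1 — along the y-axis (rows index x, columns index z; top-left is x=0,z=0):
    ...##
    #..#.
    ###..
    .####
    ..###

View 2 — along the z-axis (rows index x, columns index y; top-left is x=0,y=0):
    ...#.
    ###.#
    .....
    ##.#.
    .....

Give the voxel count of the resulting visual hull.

full grid |V| = 125
  1. axis=1 (XZ plane), |mask|=14  ⇒  voxels=70
  2. axis=2 (XY plane), |mask|=8  ⇒  voxels=22

22 voxels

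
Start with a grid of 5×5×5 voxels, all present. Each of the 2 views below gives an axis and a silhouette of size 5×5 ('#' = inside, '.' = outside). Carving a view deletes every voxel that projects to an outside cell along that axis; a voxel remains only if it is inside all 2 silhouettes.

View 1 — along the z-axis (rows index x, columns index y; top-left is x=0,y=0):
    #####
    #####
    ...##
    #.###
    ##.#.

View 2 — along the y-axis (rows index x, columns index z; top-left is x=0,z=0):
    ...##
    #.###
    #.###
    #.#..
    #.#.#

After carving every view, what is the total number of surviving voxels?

before carving: 125 voxels (5×5×5)
step 1: project along z, AND mask (19/25) → |grid| = 95
step 2: project along y, AND mask (15/25) → |grid| = 55

|visual hull| = 55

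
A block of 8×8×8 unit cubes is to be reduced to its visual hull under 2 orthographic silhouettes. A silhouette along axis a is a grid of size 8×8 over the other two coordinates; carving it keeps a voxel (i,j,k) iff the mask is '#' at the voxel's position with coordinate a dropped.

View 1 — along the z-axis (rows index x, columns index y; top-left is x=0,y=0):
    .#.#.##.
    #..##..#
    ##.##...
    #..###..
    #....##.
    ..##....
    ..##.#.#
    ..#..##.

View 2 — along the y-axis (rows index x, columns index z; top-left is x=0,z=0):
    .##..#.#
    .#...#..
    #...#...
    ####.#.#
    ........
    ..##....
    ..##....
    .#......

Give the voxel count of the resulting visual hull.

before carving: 512 voxels (8×8×8)
after view 1 [z-axis, 28 of 64 cells solid] → remaining = 224
after view 2 [y-axis, 19 of 64 cells solid] → remaining = 71

remaining voxels: 71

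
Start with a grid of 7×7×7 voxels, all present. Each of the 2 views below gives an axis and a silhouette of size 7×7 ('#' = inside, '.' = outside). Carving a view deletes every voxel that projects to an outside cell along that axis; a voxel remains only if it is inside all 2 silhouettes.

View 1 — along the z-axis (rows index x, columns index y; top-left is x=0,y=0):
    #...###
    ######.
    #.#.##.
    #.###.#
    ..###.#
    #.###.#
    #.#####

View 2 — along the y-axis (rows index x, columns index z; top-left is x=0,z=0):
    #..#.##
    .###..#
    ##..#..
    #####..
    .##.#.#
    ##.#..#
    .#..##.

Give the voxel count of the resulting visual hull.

|visual hull| = 131

start: 7×7×7 = 343 voxels
[1] z-view keeps 34 columns → grid now 238
[2] y-view keeps 27 columns → grid now 131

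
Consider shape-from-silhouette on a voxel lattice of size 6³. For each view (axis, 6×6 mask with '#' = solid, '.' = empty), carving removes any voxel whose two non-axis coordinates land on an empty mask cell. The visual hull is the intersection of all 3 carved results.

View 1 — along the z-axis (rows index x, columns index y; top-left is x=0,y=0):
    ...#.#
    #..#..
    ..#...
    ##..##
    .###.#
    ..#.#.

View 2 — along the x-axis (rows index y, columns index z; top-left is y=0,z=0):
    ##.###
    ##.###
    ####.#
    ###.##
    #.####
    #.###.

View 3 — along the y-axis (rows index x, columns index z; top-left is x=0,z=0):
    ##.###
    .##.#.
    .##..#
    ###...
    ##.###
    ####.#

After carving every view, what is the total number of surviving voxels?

voxel count = 48

initial block: 6^3 = 216
step 1: project along z, AND mask (15/36) → |grid| = 90
step 2: project along x, AND mask (29/36) → |grid| = 72
step 3: project along y, AND mask (24/36) → |grid| = 48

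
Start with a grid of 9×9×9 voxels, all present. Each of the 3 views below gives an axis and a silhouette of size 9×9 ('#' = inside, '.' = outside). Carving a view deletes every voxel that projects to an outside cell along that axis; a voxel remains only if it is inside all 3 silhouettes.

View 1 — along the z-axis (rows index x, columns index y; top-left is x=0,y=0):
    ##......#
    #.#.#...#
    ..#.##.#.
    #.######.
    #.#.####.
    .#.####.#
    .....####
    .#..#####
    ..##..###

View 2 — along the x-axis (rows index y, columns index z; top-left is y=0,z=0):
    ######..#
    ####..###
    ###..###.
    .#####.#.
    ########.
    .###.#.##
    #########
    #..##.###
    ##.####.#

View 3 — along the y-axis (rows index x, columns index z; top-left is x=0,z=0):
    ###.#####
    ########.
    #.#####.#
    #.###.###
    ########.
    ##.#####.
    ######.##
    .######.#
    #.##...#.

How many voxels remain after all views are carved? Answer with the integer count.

initial block: 9^3 = 729
step 1: project along z, AND mask (45/81) → |grid| = 405
step 2: project along x, AND mask (62/81) → |grid| = 313
step 3: project along y, AND mask (64/81) → |grid| = 244

|visual hull| = 244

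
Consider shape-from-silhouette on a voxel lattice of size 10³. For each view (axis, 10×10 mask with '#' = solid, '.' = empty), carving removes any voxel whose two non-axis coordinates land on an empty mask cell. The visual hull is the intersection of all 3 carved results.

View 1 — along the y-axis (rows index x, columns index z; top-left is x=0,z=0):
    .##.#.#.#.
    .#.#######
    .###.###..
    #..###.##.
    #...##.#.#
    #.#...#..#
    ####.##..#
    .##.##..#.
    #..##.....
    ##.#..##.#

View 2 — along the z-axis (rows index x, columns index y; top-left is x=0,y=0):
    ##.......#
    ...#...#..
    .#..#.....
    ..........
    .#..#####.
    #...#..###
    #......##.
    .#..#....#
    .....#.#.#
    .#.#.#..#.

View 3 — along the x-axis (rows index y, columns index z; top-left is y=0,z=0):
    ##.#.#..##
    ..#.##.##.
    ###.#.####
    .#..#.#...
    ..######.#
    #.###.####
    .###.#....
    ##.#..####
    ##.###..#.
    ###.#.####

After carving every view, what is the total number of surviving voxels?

101 voxels

start: 10×10×10 = 1000 voxels
step 1: project along y, AND mask (55/100) → |grid| = 550
step 2: project along z, AND mask (31/100) → |grid| = 162
step 3: project along x, AND mask (62/100) → |grid| = 101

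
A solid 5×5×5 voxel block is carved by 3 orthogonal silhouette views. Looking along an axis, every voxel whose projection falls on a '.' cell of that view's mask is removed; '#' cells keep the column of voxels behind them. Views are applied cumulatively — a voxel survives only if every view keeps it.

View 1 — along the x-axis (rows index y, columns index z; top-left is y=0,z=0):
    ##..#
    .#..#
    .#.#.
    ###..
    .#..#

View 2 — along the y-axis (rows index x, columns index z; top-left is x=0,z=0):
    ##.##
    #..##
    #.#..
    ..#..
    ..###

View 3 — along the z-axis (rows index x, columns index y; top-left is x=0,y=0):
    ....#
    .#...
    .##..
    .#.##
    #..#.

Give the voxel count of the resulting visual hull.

start: 5×5×5 = 125 voxels
V1 x: intersect with YZ mask (12 set) -- 60 left
V2 y: intersect with XZ mask (13 set) -- 26 left
V3 z: intersect with XY mask (9 set) -- 6 left

6 voxels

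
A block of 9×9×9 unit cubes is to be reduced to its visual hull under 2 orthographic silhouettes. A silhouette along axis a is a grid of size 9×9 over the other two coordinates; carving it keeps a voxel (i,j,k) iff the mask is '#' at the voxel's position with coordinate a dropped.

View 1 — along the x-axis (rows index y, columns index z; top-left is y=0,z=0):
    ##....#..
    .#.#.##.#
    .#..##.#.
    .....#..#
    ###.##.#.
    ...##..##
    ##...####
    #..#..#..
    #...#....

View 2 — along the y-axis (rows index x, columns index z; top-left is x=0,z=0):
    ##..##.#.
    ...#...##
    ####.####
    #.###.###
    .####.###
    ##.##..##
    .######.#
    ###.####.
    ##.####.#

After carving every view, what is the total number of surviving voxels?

start: 9×9×9 = 729 voxels
after view 1 [x-axis, 35 of 81 cells solid] → remaining = 315
after view 2 [y-axis, 57 of 81 cells solid] → remaining = 224

remaining voxels: 224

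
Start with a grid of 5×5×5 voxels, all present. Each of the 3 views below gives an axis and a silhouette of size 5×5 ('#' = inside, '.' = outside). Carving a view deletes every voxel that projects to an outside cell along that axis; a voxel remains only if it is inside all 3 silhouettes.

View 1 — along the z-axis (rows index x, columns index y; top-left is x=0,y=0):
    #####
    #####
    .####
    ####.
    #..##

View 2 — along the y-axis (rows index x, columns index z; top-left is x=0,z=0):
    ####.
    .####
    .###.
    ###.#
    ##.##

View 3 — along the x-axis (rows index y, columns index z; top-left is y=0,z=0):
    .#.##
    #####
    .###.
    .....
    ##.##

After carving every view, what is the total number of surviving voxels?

full grid |V| = 125
after view 1 [z-axis, 21 of 25 cells solid] → remaining = 105
after view 2 [y-axis, 19 of 25 cells solid] → remaining = 80
after view 3 [x-axis, 15 of 25 cells solid] → remaining = 48

voxel count = 48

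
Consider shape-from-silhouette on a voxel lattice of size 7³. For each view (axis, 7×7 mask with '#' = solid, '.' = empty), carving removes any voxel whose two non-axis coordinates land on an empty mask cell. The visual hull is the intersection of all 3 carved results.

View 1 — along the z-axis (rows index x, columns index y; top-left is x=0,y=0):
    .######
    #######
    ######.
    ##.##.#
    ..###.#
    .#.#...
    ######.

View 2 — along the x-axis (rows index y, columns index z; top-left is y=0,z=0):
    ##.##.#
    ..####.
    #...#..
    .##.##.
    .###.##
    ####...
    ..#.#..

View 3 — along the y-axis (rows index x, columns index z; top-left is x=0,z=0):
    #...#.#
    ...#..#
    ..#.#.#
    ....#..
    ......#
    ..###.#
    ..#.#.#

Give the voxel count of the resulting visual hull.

initial block: 7^3 = 343
after view 1 [z-axis, 36 of 49 cells solid] → remaining = 252
after view 2 [x-axis, 26 of 49 cells solid] → remaining = 136
after view 3 [y-axis, 17 of 49 cells solid] → remaining = 43

voxel count = 43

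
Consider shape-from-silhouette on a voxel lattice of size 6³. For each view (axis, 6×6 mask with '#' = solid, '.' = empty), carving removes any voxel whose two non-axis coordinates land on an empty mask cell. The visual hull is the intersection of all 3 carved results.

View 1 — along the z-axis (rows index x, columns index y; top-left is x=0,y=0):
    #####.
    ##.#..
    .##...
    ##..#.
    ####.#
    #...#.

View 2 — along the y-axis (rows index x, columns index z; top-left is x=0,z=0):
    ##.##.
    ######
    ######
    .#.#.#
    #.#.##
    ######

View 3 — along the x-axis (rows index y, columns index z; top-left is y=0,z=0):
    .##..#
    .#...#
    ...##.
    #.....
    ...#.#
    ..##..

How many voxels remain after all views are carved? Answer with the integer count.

33 voxels

full grid |V| = 216
step 1: project along z, AND mask (20/36) → |grid| = 120
step 2: project along y, AND mask (29/36) → |grid| = 91
step 3: project along x, AND mask (12/36) → |grid| = 33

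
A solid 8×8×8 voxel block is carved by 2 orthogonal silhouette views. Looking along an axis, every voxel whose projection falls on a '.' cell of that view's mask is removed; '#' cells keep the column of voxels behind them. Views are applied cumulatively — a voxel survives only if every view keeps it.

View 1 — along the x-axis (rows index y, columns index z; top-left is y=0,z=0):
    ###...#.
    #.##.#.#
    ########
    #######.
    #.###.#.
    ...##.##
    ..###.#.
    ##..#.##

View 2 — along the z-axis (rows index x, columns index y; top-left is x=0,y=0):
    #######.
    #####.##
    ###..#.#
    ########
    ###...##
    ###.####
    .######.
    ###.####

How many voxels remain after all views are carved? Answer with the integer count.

|visual hull| = 272

start: 8×8×8 = 512 voxels
step 1: project along x, AND mask (42/64) → |grid| = 336
step 2: project along z, AND mask (52/64) → |grid| = 272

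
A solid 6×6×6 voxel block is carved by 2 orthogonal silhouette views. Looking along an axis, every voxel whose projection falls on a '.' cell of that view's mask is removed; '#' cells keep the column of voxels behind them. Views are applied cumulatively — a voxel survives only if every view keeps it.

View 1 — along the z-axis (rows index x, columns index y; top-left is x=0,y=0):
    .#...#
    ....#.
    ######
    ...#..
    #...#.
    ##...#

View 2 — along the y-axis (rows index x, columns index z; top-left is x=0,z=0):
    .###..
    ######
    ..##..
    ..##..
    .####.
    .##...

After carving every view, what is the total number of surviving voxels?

40 voxels

initial block: 6^3 = 216
step 1: project along z, AND mask (15/36) → |grid| = 90
step 2: project along y, AND mask (19/36) → |grid| = 40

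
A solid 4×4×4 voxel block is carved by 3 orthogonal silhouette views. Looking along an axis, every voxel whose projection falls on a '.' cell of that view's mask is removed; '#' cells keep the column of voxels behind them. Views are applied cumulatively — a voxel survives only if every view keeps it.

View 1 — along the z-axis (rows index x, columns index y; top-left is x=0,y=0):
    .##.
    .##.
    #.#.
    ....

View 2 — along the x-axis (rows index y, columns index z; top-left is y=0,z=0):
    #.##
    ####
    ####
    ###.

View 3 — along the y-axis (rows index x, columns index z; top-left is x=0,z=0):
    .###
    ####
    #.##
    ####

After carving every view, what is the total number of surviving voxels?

remaining voxels: 20

before carving: 64 voxels (4×4×4)
  1. axis=2 (XY plane), |mask|=6  ⇒  voxels=24
  2. axis=0 (YZ plane), |mask|=14  ⇒  voxels=23
  3. axis=1 (XZ plane), |mask|=14  ⇒  voxels=20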